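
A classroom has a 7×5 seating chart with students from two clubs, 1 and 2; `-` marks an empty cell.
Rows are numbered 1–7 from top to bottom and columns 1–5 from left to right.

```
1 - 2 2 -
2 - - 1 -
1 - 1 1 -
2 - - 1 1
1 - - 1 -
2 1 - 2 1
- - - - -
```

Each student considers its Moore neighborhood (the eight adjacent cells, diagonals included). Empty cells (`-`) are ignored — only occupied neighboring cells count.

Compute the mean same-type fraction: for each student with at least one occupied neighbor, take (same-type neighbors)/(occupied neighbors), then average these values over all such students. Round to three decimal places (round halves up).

0.446

Row 1: (1,1)1 0/1 · (1,3)2 1/2 · (1,4)2 1/2
Row 2: (2,1)2 0/2 · (2,4)1 2/4
Row 3: (3,1)1 0/2 · (3,3)1 3/3 · (3,4)1 4/4
Row 4: (4,1)2 0/2 · (4,4)1 4/4 · (4,5)1 3/3
Row 5: (5,1)1 1/3 · (5,4)1 3/4
Row 6: (6,1)2 0/2 · (6,2)1 1/2 · (6,4)2 0/2 · (6,5)1 1/2
Sum over 17 students: 0/1 + 1/2 + 1/2 + 0/2 + 2/4 + 0/2 + 3/3 + 4/4 + 0/2 + 4/4 + 3/3 + 1/3 + 3/4 + 0/2 + 1/2 + 0/2 + 1/2 = 91/12; mean = 91/12 ÷ 17 = 91/204 = 0.446078… → 0.446.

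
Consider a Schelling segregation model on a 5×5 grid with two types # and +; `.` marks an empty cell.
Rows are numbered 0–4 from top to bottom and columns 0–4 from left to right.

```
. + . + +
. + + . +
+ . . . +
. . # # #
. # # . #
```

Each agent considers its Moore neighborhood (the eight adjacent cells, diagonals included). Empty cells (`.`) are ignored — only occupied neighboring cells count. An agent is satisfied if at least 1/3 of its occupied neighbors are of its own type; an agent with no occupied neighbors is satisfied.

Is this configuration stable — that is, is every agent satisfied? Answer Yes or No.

Yes

(0,1)+ 2/2 satisfied
(0,3)+ 3/3 satisfied
(0,4)+ 2/2 satisfied
(1,1)+ 3/3 satisfied
(1,2)+ 3/3 satisfied
(1,4)+ 3/3 satisfied
(2,0)+ 1/1 satisfied
(2,4)+ 1/3 satisfied
(3,2)# 3/3 satisfied
(3,3)# 4/5 satisfied
(3,4)# 2/3 satisfied
(4,1)# 2/2 satisfied
(4,2)# 3/3 satisfied
(4,4)# 2/2 satisfied
All meet the threshold, so the configuration is stable.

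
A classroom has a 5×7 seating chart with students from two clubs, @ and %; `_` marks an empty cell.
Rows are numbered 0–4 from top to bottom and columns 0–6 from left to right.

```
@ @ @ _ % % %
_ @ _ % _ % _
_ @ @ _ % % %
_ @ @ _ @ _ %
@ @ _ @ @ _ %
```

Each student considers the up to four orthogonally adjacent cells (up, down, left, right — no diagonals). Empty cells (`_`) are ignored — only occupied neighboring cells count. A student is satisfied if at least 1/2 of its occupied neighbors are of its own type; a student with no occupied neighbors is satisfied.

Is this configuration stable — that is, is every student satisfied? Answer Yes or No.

Yes

(0,0)@ 1/1 satisfied
(0,1)@ 3/3 satisfied
(0,2)@ 1/1 satisfied
(0,4)% 1/1 satisfied
(0,5)% 3/3 satisfied
(0,6)% 1/1 satisfied
(1,1)@ 2/2 satisfied
(1,3)% 0/0 satisfied
(1,5)% 2/2 satisfied
(2,1)@ 3/3 satisfied
(2,2)@ 2/2 satisfied
(2,4)% 1/2 satisfied
(2,5)% 3/3 satisfied
(2,6)% 2/2 satisfied
(3,1)@ 3/3 satisfied
(3,2)@ 2/2 satisfied
(3,4)@ 1/2 satisfied
(3,6)% 2/2 satisfied
(4,0)@ 1/1 satisfied
(4,1)@ 2/2 satisfied
(4,3)@ 1/1 satisfied
(4,4)@ 2/2 satisfied
(4,6)% 1/1 satisfied
All meet the threshold, so the configuration is stable.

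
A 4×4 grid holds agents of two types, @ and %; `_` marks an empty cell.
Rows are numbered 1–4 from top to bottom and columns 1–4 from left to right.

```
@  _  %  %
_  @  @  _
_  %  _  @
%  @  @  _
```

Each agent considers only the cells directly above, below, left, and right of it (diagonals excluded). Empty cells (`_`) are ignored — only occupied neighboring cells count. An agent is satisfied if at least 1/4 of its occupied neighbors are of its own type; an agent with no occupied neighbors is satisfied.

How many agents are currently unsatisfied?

(1,1)@ 0/0 satisfied
(1,3)% 1/2 satisfied
(1,4)% 1/1 satisfied
(2,2)@ 1/2 satisfied
(2,3)@ 1/2 satisfied
(3,2)% 0/2 not
(3,4)@ 0/0 satisfied
(4,1)% 0/1 not
(4,2)@ 1/3 satisfied
(4,3)@ 1/1 satisfied
Unsatisfied: (3,2), (4,1) — 2 in total.

2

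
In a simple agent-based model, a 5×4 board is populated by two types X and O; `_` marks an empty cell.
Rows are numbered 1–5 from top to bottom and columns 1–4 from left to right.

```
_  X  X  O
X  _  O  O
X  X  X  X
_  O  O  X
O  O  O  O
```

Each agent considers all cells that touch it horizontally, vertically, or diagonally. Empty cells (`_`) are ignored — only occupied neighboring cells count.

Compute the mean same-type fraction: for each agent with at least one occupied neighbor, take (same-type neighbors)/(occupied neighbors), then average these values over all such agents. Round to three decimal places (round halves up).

Row 1: (1,2)X 2/3 · (1,3)X 1/4 · (1,4)O 2/3
Row 2: (2,1)X 3/3 · (2,3)O 2/7 · (2,4)O 2/5
Row 3: (3,1)X 2/3 · (3,2)X 3/6 · (3,3)X 3/7 · (3,4)X 2/5
Row 4: (4,2)O 4/7 · (4,3)O 4/8 · (4,4)X 2/5
Row 5: (5,1)O 2/2 · (5,2)O 4/4 · (5,3)O 4/5 · (5,4)O 2/3
Sum over 17 agents: 2/3 + 1/4 + 2/3 + 3/3 + 2/7 + 2/5 + 2/3 + 3/6 + 3/7 + 2/5 + 4/7 + 4/8 + 2/5 + 2/2 + 4/4 + 4/5 + 2/3 = 857/84; mean = 857/84 ÷ 17 = 857/1428 = 0.600140… → 0.600.

0.600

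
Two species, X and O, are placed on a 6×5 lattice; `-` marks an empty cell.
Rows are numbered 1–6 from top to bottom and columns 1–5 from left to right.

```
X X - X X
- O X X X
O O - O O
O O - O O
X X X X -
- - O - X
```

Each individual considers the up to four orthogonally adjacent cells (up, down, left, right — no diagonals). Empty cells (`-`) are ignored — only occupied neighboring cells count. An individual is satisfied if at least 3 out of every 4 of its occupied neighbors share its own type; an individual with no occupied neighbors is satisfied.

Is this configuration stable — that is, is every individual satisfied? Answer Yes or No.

No

Row 1: (1,1)X 1/1 ok · (1,2)X 1/2 unhappy · (1,4)X 2/2 ok · (1,5)X 2/2 ok
Row 2: (2,2)O 1/3 unhappy · (2,3)X 1/2 unhappy · (2,4)X 3/4 ok · (2,5)X 2/3 unhappy
Row 3: (3,1)O 2/2 ok · (3,2)O 3/3 ok · (3,4)O 2/3 unhappy · (3,5)O 2/3 unhappy
Row 4: (4,1)O 2/3 unhappy · (4,2)O 2/3 unhappy · (4,4)O 2/3 unhappy · (4,5)O 2/2 ok
Row 5: (5,1)X 1/2 unhappy · (5,2)X 2/3 unhappy · (5,3)X 2/3 unhappy · (5,4)X 1/2 unhappy
Row 6: (6,3)O 0/1 unhappy · (6,5)X 0/0 ok
For instance (1,2) has only 1/2 same-type neighbors, below 3/4.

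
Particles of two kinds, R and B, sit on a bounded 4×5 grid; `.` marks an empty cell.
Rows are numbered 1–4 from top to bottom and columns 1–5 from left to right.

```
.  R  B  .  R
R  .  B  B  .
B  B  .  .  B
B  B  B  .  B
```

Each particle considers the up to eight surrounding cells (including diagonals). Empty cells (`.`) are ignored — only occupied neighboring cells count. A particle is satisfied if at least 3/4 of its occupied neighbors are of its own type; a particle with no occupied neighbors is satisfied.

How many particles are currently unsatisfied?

Row 1: (1,2)R 1/3 ✗ · (1,3)B 2/3 ✗ · (1,5)R 0/1 ✗
Row 2: (2,1)R 1/3 ✗ · (2,3)B 3/4 ✓ · (2,4)B 3/4 ✓
Row 3: (3,1)B 3/4 ✓ · (3,2)B 5/6 ✓ · (3,5)B 2/2 ✓
Row 4: (4,1)B 3/3 ✓ · (4,2)B 4/4 ✓ · (4,3)B 2/2 ✓ · (4,5)B 1/1 ✓
Unsatisfied: (1,2), (1,3), (1,5), (2,1) — 4 in total.

4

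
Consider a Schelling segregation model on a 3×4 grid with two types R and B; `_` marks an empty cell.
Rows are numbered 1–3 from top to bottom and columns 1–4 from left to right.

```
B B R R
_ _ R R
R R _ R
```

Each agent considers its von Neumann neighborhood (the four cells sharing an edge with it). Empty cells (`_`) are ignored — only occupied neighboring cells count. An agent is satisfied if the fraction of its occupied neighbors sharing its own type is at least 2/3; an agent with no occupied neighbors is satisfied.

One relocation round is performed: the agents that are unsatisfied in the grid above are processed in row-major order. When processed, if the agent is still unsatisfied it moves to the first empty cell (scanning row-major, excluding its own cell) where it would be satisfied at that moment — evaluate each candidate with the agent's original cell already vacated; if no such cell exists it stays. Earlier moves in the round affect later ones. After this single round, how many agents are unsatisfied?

1

Initially unsatisfied (in order): (1,2).
  (1,2): no empty cell satisfies it; stays.
Resulting grid:
B B R R
_ _ R R
R R _ R
Unsatisfied now: (1,2).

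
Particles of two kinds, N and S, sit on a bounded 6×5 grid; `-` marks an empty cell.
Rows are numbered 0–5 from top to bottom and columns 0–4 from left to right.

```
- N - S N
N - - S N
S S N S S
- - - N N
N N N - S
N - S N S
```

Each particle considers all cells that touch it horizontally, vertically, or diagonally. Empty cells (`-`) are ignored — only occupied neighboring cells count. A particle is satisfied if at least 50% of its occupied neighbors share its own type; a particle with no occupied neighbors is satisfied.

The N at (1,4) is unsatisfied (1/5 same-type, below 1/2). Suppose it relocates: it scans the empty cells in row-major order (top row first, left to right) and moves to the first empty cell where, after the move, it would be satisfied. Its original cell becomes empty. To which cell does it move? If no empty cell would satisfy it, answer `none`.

Vacating (1,4). Empty cells in order:
  (0,0): 2/2 same-type → satisfied — stop here.

(0,0)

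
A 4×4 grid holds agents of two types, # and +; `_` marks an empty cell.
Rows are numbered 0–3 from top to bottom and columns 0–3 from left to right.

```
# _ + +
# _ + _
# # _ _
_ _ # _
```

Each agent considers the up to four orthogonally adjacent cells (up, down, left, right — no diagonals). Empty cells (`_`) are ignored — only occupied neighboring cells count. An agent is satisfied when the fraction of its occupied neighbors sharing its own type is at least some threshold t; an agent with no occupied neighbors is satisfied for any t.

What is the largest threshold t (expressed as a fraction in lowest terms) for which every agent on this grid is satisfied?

1/1

Row 0: (0,0)# 1/1 · (0,2)+ 2/2 · (0,3)+ 1/1
Row 1: (1,0)# 2/2 · (1,2)+ 1/1
Row 2: (2,0)# 2/2 · (2,1)# 1/1
Row 3: (3,2)# — no occupied neighbors
The smallest same-type fraction is 1/1 at (0,0), which reduces to 1/1. Any threshold above that leaves this agent unsatisfied.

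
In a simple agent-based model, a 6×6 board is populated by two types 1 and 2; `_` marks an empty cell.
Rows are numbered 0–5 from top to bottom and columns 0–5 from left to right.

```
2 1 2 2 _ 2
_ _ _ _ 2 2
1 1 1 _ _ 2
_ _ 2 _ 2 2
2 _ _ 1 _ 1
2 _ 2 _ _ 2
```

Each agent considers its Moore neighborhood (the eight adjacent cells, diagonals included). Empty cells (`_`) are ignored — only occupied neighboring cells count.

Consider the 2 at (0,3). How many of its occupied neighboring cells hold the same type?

2

Occupied neighbors of (0,3): (0,2)=2, (1,4)=2.
Same type (2): 2 of 2.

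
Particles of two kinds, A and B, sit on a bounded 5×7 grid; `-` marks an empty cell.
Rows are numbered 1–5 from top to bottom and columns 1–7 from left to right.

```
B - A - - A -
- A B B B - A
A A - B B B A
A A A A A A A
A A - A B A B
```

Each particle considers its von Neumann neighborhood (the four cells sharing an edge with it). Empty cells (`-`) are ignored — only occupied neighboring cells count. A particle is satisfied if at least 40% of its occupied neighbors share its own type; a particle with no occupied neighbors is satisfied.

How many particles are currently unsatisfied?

6

(1,1)B 0/0 ok
(1,3)A 0/1 unhappy
(1,6)A 0/0 ok
(2,2)A 1/2 ok
(2,3)B 1/3 unhappy
(2,4)B 3/3 ok
(2,5)B 2/2 ok
(2,7)A 1/1 ok
(3,1)A 2/2 ok
(3,2)A 3/3 ok
(3,4)B 2/3 ok
(3,5)B 3/4 ok
(3,6)B 1/3 unhappy
(3,7)A 2/3 ok
(4,1)A 3/3 ok
(4,2)A 4/4 ok
(4,3)A 2/2 ok
(4,4)A 3/4 ok
(4,5)A 2/4 ok
(4,6)A 3/4 ok
(4,7)A 2/3 ok
(5,1)A 2/2 ok
(5,2)A 2/2 ok
(5,4)A 1/2 ok
(5,5)B 0/3 unhappy
(5,6)A 1/3 unhappy
(5,7)B 0/2 unhappy
Unsatisfied: (1,3), (2,3), (3,6), (5,5), (5,6), (5,7) — 6 in total.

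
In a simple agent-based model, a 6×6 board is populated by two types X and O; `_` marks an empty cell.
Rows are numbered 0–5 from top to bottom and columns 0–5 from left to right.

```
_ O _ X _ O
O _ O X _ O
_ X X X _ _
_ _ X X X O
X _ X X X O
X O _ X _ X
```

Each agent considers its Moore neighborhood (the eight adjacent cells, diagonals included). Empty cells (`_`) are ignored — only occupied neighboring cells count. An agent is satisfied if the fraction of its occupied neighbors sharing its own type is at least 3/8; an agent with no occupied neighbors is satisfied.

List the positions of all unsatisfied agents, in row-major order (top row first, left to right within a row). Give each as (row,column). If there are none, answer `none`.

Row 0: (0,1)O 2/2 ✓ · (0,3)X 1/2 ✓ · (0,5)O 1/1 ✓
Row 1: (1,0)O 1/2 ✓ · (1,2)O 1/6 ✗ · (1,3)X 3/4 ✓ · (1,5)O 1/1 ✓
Row 2: (2,1)X 2/4 ✓ · (2,2)X 5/6 ✓ · (2,3)X 5/6 ✓
Row 3: (3,2)X 6/6 ✓ · (3,3)X 7/7 ✓ · (3,4)X 4/6 ✓ · (3,5)O 1/3 ✗
Row 4: (4,0)X 1/2 ✓ · (4,2)X 4/5 ✓ · (4,3)X 6/6 ✓ · (4,4)X 5/7 ✓ · (4,5)O 1/4 ✗
Row 5: (5,0)X 1/2 ✓ · (5,1)O 0/3 ✗ · (5,3)X 3/3 ✓ · (5,5)X 1/2 ✓

(1,2), (3,5), (4,5), (5,1)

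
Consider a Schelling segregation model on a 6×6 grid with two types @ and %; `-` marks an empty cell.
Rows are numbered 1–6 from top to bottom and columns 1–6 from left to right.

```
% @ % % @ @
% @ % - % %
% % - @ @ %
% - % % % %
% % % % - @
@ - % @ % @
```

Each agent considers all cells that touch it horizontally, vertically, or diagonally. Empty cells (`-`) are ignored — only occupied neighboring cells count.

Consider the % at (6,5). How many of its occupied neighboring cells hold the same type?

1

Occupied neighbors of (6,5): (5,4)=%, (5,6)=@, (6,4)=@, (6,6)=@.
Same type (%): 1 of 4.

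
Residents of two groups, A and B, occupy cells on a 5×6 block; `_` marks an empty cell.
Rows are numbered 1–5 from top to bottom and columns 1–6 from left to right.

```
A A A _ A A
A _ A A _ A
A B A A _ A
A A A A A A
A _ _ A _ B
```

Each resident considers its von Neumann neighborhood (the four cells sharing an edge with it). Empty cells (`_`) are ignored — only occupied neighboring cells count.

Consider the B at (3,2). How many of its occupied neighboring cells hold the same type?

Occupied neighbors of (3,2): (4,2)=A, (3,1)=A, (3,3)=A.
Same type (B): 0 of 3.

0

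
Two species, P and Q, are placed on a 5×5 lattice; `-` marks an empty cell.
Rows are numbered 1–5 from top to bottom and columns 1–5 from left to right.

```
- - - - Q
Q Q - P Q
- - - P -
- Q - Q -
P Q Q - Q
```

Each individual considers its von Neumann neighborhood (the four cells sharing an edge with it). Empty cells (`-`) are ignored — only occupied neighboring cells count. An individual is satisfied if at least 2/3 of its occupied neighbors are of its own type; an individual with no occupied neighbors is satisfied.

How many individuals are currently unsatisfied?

Row 1: (1,5)Q 1/1 ok
Row 2: (2,1)Q 1/1 ok · (2,2)Q 1/1 ok · (2,4)P 1/2 unhappy · (2,5)Q 1/2 unhappy
Row 3: (3,4)P 1/2 unhappy
Row 4: (4,2)Q 1/1 ok · (4,4)Q 0/1 unhappy
Row 5: (5,1)P 0/1 unhappy · (5,2)Q 2/3 ok · (5,3)Q 1/1 ok · (5,5)Q 0/0 ok
Unsatisfied: (2,4), (2,5), (3,4), (4,4), (5,1) — 5 in total.

5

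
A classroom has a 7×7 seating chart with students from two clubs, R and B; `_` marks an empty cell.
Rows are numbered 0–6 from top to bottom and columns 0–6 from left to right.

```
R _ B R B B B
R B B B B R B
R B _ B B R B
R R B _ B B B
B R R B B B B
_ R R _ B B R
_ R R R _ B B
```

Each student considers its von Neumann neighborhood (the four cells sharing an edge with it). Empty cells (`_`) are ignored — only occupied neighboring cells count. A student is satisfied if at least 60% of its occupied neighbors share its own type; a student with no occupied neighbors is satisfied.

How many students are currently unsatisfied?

(0,0)R 1/1 ok
(0,2)B 1/2 unhappy
(0,3)R 0/3 unhappy
(0,4)B 2/3 ok
(0,5)B 2/3 ok
(0,6)B 2/2 ok
(1,0)R 2/3 ok
(1,1)B 2/3 ok
(1,2)B 3/3 ok
(1,3)B 3/4 ok
(1,4)B 3/4 ok
(1,5)R 1/4 unhappy
(1,6)B 2/3 ok
(2,0)R 2/3 ok
(2,1)B 1/3 unhappy
(2,3)B 2/2 ok
(2,4)B 3/4 ok
(2,5)R 1/4 unhappy
(2,6)B 2/3 ok
(3,0)R 2/3 ok
(3,1)R 2/4 unhappy
(3,2)B 0/2 unhappy
(3,4)B 3/3 ok
(3,5)B 3/4 ok
(3,6)B 3/3 ok
(4,0)B 0/2 unhappy
(4,1)R 3/4 ok
(4,2)R 2/4 unhappy
(4,3)B 1/2 unhappy
(4,4)B 4/4 ok
(4,5)B 4/4 ok
(4,6)B 2/3 ok
(5,1)R 3/3 ok
(5,2)R 3/3 ok
(5,4)B 2/2 ok
(5,5)B 3/4 ok
(5,6)R 0/3 unhappy
(6,1)R 2/2 ok
(6,2)R 3/3 ok
(6,3)R 1/1 ok
(6,5)B 2/2 ok
(6,6)B 1/2 unhappy
Unsatisfied: (0,2), (0,3), (1,5), (2,1), (2,5), (3,1), (3,2), (4,0), (4,2), (4,3), (5,6), (6,6) — 12 in total.

12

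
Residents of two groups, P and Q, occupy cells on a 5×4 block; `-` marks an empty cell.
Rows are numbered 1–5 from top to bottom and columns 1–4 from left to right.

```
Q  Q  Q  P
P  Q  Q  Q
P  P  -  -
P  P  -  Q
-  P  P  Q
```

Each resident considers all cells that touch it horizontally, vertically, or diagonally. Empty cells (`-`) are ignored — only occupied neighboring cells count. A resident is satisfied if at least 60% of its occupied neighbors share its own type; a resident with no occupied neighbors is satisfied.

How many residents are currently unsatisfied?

6

Row 1: (1,1)Q 2/3 satisfied · (1,2)Q 4/5 satisfied · (1,3)Q 4/5 satisfied · (1,4)P 0/3 not
Row 2: (2,1)P 2/5 not · (2,2)Q 4/7 not · (2,3)Q 4/6 satisfied · (2,4)Q 2/3 satisfied
Row 3: (3,1)P 4/5 satisfied · (3,2)P 4/6 satisfied
Row 4: (4,1)P 4/4 satisfied · (4,2)P 5/5 satisfied · (4,4)Q 1/2 not
Row 5: (5,2)P 3/3 satisfied · (5,3)P 2/4 not · (5,4)Q 1/2 not
Unsatisfied: (1,4), (2,1), (2,2), (4,4), (5,3), (5,4) — 6 in total.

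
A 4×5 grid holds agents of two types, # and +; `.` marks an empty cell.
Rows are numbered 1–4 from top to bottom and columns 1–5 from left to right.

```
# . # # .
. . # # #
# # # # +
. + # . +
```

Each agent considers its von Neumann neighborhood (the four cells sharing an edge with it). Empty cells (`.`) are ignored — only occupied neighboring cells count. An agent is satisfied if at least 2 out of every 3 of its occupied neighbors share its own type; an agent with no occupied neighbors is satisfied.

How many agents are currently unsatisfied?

4

(1,1)# 0/0 ✓
(1,3)# 2/2 ✓
(1,4)# 2/2 ✓
(2,3)# 3/3 ✓
(2,4)# 4/4 ✓
(2,5)# 1/2 ✗
(3,1)# 1/1 ✓
(3,2)# 2/3 ✓
(3,3)# 4/4 ✓
(3,4)# 2/3 ✓
(3,5)+ 1/3 ✗
(4,2)+ 0/2 ✗
(4,3)# 1/2 ✗
(4,5)+ 1/1 ✓
Unsatisfied: (2,5), (3,5), (4,2), (4,3) — 4 in total.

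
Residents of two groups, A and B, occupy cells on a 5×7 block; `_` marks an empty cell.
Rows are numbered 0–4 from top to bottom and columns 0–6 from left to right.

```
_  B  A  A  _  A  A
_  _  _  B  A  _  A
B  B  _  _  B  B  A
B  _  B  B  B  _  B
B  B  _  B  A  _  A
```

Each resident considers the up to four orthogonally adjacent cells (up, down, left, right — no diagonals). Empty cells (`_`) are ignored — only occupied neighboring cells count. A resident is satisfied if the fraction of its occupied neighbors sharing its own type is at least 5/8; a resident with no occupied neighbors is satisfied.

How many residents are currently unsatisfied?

11

Row 0: (0,1)B 0/1 not · (0,2)A 1/2 not · (0,3)A 1/2 not · (0,5)A 1/1 satisfied · (0,6)A 2/2 satisfied
Row 1: (1,3)B 0/2 not · (1,4)A 0/2 not · (1,6)A 2/2 satisfied
Row 2: (2,0)B 2/2 satisfied · (2,1)B 1/1 satisfied · (2,4)B 2/3 satisfied · (2,5)B 1/2 not · (2,6)A 1/3 not
Row 3: (3,0)B 2/2 satisfied · (3,2)B 1/1 satisfied · (3,3)B 3/3 satisfied · (3,4)B 2/3 satisfied · (3,6)B 0/2 not
Row 4: (4,0)B 2/2 satisfied · (4,1)B 1/1 satisfied · (4,3)B 1/2 not · (4,4)A 0/2 not · (4,6)A 0/1 not
Unsatisfied: (0,1), (0,2), (0,3), (1,3), (1,4), (2,5), (2,6), (3,6), (4,3), (4,4), (4,6) — 11 in total.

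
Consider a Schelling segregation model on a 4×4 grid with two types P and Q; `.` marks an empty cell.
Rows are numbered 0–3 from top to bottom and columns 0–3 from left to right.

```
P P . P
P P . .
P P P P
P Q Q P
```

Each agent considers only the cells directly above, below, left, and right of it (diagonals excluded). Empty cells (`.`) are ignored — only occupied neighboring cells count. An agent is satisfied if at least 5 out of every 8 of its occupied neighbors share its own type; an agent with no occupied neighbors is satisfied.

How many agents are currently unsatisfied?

4

(0,0)P 2/2 ✓
(0,1)P 2/2 ✓
(0,3)P 0/0 ✓
(1,0)P 3/3 ✓
(1,1)P 3/3 ✓
(2,0)P 3/3 ✓
(2,1)P 3/4 ✓
(2,2)P 2/3 ✓
(2,3)P 2/2 ✓
(3,0)P 1/2 ✗
(3,1)Q 1/3 ✗
(3,2)Q 1/3 ✗
(3,3)P 1/2 ✗
Unsatisfied: (3,0), (3,1), (3,2), (3,3) — 4 in total.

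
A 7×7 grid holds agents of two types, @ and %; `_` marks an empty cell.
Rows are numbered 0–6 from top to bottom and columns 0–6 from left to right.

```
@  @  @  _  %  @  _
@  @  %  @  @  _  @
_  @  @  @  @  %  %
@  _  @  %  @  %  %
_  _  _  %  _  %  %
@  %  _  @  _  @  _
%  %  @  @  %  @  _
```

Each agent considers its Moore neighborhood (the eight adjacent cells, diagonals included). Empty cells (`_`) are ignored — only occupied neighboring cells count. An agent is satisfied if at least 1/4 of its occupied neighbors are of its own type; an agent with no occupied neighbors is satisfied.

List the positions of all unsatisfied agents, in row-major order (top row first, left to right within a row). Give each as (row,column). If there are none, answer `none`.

(0,4), (1,2), (3,3), (5,0), (6,4)

(0,0)@ 3/3 ok
(0,1)@ 4/5 ok
(0,2)@ 3/4 ok
(0,4)% 0/3 unhappy
(0,5)@ 2/3 ok
(1,0)@ 4/4 ok
(1,1)@ 6/7 ok
(1,2)% 0/7 unhappy
(1,3)@ 5/7 ok
(1,4)@ 4/6 ok
(1,6)@ 1/3 ok
(2,1)@ 5/6 ok
(2,2)@ 5/7 ok
(2,3)@ 6/8 ok
(2,4)@ 4/7 ok
(2,5)% 3/7 ok
(2,6)% 3/4 ok
(3,0)@ 1/1 ok
(3,2)@ 3/5 ok
(3,3)% 1/6 unhappy
(3,4)@ 2/7 ok
(3,5)% 5/7 ok
(3,6)% 5/5 ok
(4,3)% 1/4 ok
(4,5)% 3/5 ok
(4,6)% 3/4 ok
(5,0)@ 0/3 unhappy
(5,1)% 2/4 ok
(5,3)@ 2/4 ok
(5,5)@ 1/4 ok
(6,0)% 2/3 ok
(6,1)% 2/4 ok
(6,2)@ 2/4 ok
(6,3)@ 2/3 ok
(6,4)% 0/4 unhappy
(6,5)@ 1/2 ok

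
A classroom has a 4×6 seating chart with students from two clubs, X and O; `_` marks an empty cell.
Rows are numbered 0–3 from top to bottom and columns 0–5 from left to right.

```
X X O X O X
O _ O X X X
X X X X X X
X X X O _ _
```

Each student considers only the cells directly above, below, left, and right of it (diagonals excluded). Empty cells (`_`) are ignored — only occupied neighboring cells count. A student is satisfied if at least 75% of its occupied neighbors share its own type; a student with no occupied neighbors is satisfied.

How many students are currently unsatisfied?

11

(0,0)X 1/2 ✗
(0,1)X 1/2 ✗
(0,2)O 1/3 ✗
(0,3)X 1/3 ✗
(0,4)O 0/3 ✗
(0,5)X 1/2 ✗
(1,0)O 0/2 ✗
(1,2)O 1/3 ✗
(1,3)X 3/4 ✓
(1,4)X 3/4 ✓
(1,5)X 3/3 ✓
(2,0)X 2/3 ✗
(2,1)X 3/3 ✓
(2,2)X 3/4 ✓
(2,3)X 3/4 ✓
(2,4)X 3/3 ✓
(2,5)X 2/2 ✓
(3,0)X 2/2 ✓
(3,1)X 3/3 ✓
(3,2)X 2/3 ✗
(3,3)O 0/2 ✗
Unsatisfied: (0,0), (0,1), (0,2), (0,3), (0,4), (0,5), (1,0), (1,2), (2,0), (3,2), (3,3) — 11 in total.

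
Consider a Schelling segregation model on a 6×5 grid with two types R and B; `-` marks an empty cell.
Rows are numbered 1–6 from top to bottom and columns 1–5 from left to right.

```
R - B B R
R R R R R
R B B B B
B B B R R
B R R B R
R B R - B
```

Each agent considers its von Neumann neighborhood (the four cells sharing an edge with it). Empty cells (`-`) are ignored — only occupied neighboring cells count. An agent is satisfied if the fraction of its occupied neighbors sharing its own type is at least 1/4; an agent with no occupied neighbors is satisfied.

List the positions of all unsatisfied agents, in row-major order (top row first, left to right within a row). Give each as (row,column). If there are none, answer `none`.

(1,1)R 1/1 ok
(1,3)B 1/2 ok
(1,4)B 1/3 ok
(1,5)R 1/2 ok
(2,1)R 3/3 ok
(2,2)R 2/3 ok
(2,3)R 2/4 ok
(2,4)R 2/4 ok
(2,5)R 2/3 ok
(3,1)R 1/3 ok
(3,2)B 2/4 ok
(3,3)B 3/4 ok
(3,4)B 2/4 ok
(3,5)B 1/3 ok
(4,1)B 2/3 ok
(4,2)B 3/4 ok
(4,3)B 2/4 ok
(4,4)R 1/4 ok
(4,5)R 2/3 ok
(5,1)B 1/3 ok
(5,2)R 1/4 ok
(5,3)R 2/4 ok
(5,4)B 0/3 unhappy
(5,5)R 1/3 ok
(6,1)R 0/2 unhappy
(6,2)B 0/3 unhappy
(6,3)R 1/2 ok
(6,5)B 0/1 unhappy

(5,4), (6,1), (6,2), (6,5)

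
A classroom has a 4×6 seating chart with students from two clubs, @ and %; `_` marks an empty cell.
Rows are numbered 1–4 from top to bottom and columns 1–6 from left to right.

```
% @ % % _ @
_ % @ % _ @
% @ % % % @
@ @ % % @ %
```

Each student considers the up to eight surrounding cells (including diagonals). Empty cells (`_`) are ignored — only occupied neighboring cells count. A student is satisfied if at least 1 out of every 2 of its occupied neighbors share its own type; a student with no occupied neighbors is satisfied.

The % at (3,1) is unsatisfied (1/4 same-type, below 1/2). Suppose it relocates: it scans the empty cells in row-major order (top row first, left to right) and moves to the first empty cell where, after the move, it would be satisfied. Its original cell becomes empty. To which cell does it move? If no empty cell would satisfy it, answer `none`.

Vacating (3,1). Empty cells in order:
  (1,5): 2/4 same-type → satisfied — stop here.

(1,5)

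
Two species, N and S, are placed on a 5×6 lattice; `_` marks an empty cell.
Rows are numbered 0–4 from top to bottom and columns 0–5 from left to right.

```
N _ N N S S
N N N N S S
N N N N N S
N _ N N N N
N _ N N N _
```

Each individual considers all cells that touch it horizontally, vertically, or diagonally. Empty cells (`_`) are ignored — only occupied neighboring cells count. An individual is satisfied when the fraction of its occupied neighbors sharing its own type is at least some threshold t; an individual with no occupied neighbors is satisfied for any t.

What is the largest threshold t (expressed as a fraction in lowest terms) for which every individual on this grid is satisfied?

2/5

Row 0: (0,0)N 2/2 · (0,2)N 4/4 · (0,3)N 3/5 · (0,4)S 3/5 · (0,5)S 3/3
Row 1: (1,0)N 4/4 · (1,1)N 7/7 · (1,2)N 7/7 · (1,3)N 6/8 · (1,4)S 4/8 · (1,5)S 4/5
Row 2: (2,0)N 4/4 · (2,1)N 7/7 · (2,2)N 7/7 · (2,3)N 7/8 · (2,4)N 5/8 · (2,5)S 2/5
Row 3: (3,0)N 3/3 · (3,2)N 6/6 · (3,3)N 8/8 · (3,4)N 6/7 · (3,5)N 3/4
Row 4: (4,0)N 1/1 · (4,2)N 3/3 · (4,3)N 5/5 · (4,4)N 4/4
The smallest same-type fraction is 2/5 at (2,5), which reduces to 2/5. Any threshold above that leaves this individual unsatisfied.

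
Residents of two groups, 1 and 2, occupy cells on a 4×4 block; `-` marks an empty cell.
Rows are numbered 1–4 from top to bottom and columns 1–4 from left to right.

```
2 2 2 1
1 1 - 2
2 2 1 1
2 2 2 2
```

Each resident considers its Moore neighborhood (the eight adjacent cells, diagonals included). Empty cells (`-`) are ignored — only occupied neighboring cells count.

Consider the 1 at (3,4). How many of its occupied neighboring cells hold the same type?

1

Occupied neighbors of (3,4): (2,4)=2, (3,3)=1, (4,3)=2, (4,4)=2.
Same type (1): 1 of 4.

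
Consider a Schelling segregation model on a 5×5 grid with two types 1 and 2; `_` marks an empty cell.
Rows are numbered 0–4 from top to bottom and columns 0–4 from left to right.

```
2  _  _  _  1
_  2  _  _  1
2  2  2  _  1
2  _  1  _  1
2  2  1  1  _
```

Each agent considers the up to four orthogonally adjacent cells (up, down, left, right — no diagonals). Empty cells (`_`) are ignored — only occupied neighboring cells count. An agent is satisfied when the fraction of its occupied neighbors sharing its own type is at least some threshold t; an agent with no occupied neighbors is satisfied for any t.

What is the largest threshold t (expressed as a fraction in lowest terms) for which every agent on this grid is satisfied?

Row 0: (0,0)2 — no occupied neighbors · (0,4)1 1/1
Row 1: (1,1)2 1/1 · (1,4)1 2/2
Row 2: (2,0)2 2/2 · (2,1)2 3/3 · (2,2)2 1/2 · (2,4)1 2/2
Row 3: (3,0)2 2/2 · (3,2)1 1/2 · (3,4)1 1/1
Row 4: (4,0)2 2/2 · (4,1)2 1/2 · (4,2)1 2/3 · (4,3)1 1/1
The smallest same-type fraction is 1/2 at (2,2), which reduces to 1/2. Any threshold above that leaves this agent unsatisfied.

1/2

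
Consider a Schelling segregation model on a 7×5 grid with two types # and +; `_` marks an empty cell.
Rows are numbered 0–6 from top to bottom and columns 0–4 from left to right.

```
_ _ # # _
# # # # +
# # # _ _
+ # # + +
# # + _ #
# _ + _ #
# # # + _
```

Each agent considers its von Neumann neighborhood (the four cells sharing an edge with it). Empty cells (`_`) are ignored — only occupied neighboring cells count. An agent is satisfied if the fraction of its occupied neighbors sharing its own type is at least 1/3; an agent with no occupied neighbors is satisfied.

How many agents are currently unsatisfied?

Row 0: (0,2)# 2/2 ✓ · (0,3)# 2/2 ✓
Row 1: (1,0)# 2/2 ✓ · (1,1)# 3/3 ✓ · (1,2)# 4/4 ✓ · (1,3)# 2/3 ✓ · (1,4)+ 0/1 ✗
Row 2: (2,0)# 2/3 ✓ · (2,1)# 4/4 ✓ · (2,2)# 3/3 ✓
Row 3: (3,0)+ 0/3 ✗ · (3,1)# 3/4 ✓ · (3,2)# 2/4 ✓ · (3,3)+ 1/2 ✓ · (3,4)+ 1/2 ✓
Row 4: (4,0)# 2/3 ✓ · (4,1)# 2/3 ✓ · (4,2)+ 1/3 ✓ · (4,4)# 1/2 ✓
Row 5: (5,0)# 2/2 ✓ · (5,2)+ 1/2 ✓ · (5,4)# 1/1 ✓
Row 6: (6,0)# 2/2 ✓ · (6,1)# 2/2 ✓ · (6,2)# 1/3 ✓ · (6,3)+ 0/1 ✗
Unsatisfied: (1,4), (3,0), (6,3) — 3 in total.

3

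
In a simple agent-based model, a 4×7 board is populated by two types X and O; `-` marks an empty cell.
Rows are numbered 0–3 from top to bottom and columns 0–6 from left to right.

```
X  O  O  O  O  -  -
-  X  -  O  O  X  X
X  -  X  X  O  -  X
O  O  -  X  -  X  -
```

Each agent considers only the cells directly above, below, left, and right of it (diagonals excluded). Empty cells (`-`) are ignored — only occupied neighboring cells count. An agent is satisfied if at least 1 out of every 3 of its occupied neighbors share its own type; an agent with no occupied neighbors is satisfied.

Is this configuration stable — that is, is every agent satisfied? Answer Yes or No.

(0,0)X 0/1 not
(0,1)O 1/3 satisfied
(0,2)O 2/2 satisfied
(0,3)O 3/3 satisfied
(0,4)O 2/2 satisfied
(1,1)X 0/1 not
(1,3)O 2/3 satisfied
(1,4)O 3/4 satisfied
(1,5)X 1/2 satisfied
(1,6)X 2/2 satisfied
(2,0)X 0/1 not
(2,2)X 1/1 satisfied
(2,3)X 2/4 satisfied
(2,4)O 1/2 satisfied
(2,6)X 1/1 satisfied
(3,0)O 1/2 satisfied
(3,1)O 1/1 satisfied
(3,3)X 1/1 satisfied
(3,5)X 0/0 satisfied
For instance (0,0) has only 0/1 same-type neighbors, below 1/3.

No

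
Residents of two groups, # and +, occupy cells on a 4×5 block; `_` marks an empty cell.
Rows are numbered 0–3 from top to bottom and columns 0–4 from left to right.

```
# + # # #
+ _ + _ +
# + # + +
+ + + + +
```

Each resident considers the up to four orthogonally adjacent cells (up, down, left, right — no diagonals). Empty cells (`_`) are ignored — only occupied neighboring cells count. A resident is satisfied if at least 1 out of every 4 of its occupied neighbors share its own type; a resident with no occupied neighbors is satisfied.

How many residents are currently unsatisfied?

6

Row 0: (0,0)# 0/2 unhappy · (0,1)+ 0/2 unhappy · (0,2)# 1/3 ok · (0,3)# 2/2 ok · (0,4)# 1/2 ok
Row 1: (1,0)+ 0/2 unhappy · (1,2)+ 0/2 unhappy · (1,4)+ 1/2 ok
Row 2: (2,0)# 0/3 unhappy · (2,1)+ 1/3 ok · (2,2)# 0/4 unhappy · (2,3)+ 2/3 ok · (2,4)+ 3/3 ok
Row 3: (3,0)+ 1/2 ok · (3,1)+ 3/3 ok · (3,2)+ 2/3 ok · (3,3)+ 3/3 ok · (3,4)+ 2/2 ok
Unsatisfied: (0,0), (0,1), (1,0), (1,2), (2,0), (2,2) — 6 in total.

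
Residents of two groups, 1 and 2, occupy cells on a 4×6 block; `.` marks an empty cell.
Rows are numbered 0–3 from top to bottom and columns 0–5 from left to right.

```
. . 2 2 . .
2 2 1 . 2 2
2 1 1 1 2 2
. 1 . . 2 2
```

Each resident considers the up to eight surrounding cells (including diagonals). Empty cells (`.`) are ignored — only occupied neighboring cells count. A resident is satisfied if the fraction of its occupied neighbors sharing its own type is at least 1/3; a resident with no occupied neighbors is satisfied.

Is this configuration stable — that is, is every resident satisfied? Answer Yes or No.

Yes

(0,2)2 2/3 satisfied
(0,3)2 2/3 satisfied
(1,0)2 2/3 satisfied
(1,1)2 3/6 satisfied
(1,2)1 3/6 satisfied
(1,4)2 4/5 satisfied
(1,5)2 3/3 satisfied
(2,0)2 2/4 satisfied
(2,1)1 3/6 satisfied
(2,2)1 4/5 satisfied
(2,3)1 2/5 satisfied
(2,4)2 5/6 satisfied
(2,5)2 5/5 satisfied
(3,1)1 2/3 satisfied
(3,4)2 3/4 satisfied
(3,5)2 3/3 satisfied
All meet the threshold, so the configuration is stable.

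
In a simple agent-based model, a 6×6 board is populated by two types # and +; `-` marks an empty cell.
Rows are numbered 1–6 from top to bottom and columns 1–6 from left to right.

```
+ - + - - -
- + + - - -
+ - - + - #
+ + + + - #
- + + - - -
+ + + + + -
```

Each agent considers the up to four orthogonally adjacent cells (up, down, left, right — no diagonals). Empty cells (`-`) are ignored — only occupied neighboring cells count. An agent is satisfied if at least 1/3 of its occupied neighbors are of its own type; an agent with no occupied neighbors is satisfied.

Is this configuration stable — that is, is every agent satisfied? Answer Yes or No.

(1,1)+ 0/0 ✓
(1,3)+ 1/1 ✓
(2,2)+ 1/1 ✓
(2,3)+ 2/2 ✓
(3,1)+ 1/1 ✓
(3,4)+ 1/1 ✓
(3,6)# 1/1 ✓
(4,1)+ 2/2 ✓
(4,2)+ 3/3 ✓
(4,3)+ 3/3 ✓
(4,4)+ 2/2 ✓
(4,6)# 1/1 ✓
(5,2)+ 3/3 ✓
(5,3)+ 3/3 ✓
(6,1)+ 1/1 ✓
(6,2)+ 3/3 ✓
(6,3)+ 3/3 ✓
(6,4)+ 2/2 ✓
(6,5)+ 1/1 ✓
All meet the threshold, so the configuration is stable.

Yes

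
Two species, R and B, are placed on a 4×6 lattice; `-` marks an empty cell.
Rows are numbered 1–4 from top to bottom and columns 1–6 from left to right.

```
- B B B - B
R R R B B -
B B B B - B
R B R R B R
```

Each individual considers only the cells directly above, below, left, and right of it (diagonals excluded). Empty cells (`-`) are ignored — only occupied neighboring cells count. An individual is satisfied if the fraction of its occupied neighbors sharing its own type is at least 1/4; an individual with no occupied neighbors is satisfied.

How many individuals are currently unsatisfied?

Row 1: (1,2)B 1/2 ✓ · (1,3)B 2/3 ✓ · (1,4)B 2/2 ✓ · (1,6)B 0/0 ✓
Row 2: (2,1)R 1/2 ✓ · (2,2)R 2/4 ✓ · (2,3)R 1/4 ✓ · (2,4)B 3/4 ✓ · (2,5)B 1/1 ✓
Row 3: (3,1)B 1/3 ✓ · (3,2)B 3/4 ✓ · (3,3)B 2/4 ✓ · (3,4)B 2/3 ✓ · (3,6)B 0/1 ✗
Row 4: (4,1)R 0/2 ✗ · (4,2)B 1/3 ✓ · (4,3)R 1/3 ✓ · (4,4)R 1/3 ✓ · (4,5)B 0/2 ✗ · (4,6)R 0/2 ✗
Unsatisfied: (3,6), (4,1), (4,5), (4,6) — 4 in total.

4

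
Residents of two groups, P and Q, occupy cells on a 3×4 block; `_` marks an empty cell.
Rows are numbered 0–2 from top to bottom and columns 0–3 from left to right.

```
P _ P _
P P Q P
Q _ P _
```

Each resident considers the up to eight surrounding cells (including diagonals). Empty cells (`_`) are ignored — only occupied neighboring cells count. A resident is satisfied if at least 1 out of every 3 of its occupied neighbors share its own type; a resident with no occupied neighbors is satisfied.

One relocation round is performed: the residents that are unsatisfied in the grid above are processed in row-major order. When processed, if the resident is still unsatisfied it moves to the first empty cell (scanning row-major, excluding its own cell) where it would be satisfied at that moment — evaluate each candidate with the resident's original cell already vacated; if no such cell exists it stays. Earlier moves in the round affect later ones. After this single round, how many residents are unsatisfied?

Initially unsatisfied (in order): (1,2), (2,0).
  (1,2): no empty cell satisfies it; stays.
  (2,0) → (0,3).
Resulting grid:
P _ P Q
P P Q P
_ _ P _
Unsatisfied now: (1,2).

1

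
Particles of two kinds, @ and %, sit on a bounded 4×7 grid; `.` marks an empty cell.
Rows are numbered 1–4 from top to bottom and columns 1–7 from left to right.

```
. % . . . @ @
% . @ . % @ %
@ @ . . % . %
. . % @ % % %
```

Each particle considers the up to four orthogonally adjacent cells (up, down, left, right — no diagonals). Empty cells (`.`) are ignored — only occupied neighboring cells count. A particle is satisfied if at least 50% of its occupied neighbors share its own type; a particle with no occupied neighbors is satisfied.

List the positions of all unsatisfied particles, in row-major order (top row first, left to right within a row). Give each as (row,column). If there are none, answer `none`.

(2,1), (2,6), (2,7), (4,3), (4,4)

(1,2)% 0/0 satisfied
(1,6)@ 2/2 satisfied
(1,7)@ 1/2 satisfied
(2,1)% 0/1 not
(2,3)@ 0/0 satisfied
(2,5)% 1/2 satisfied
(2,6)@ 1/3 not
(2,7)% 1/3 not
(3,1)@ 1/2 satisfied
(3,2)@ 1/1 satisfied
(3,5)% 2/2 satisfied
(3,7)% 2/2 satisfied
(4,3)% 0/1 not
(4,4)@ 0/2 not
(4,5)% 2/3 satisfied
(4,6)% 2/2 satisfied
(4,7)% 2/2 satisfied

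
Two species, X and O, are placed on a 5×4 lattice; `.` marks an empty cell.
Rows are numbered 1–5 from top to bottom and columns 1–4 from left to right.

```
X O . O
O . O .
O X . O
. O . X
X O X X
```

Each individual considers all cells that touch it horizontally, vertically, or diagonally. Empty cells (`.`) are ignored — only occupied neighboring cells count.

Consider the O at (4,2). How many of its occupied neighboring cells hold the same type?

2

Occupied neighbors of (4,2): (3,1)=O, (3,2)=X, (5,1)=X, (5,2)=O, (5,3)=X.
Same type (O): 2 of 5.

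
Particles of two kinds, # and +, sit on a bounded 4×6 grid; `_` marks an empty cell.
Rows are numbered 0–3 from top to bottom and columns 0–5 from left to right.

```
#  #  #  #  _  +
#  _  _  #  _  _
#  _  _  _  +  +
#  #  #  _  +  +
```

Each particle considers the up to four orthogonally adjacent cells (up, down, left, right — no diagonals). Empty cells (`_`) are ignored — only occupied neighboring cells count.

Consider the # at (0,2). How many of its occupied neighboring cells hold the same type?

2

Occupied neighbors of (0,2): (0,1)=#, (0,3)=#.
Same type (#): 2 of 2.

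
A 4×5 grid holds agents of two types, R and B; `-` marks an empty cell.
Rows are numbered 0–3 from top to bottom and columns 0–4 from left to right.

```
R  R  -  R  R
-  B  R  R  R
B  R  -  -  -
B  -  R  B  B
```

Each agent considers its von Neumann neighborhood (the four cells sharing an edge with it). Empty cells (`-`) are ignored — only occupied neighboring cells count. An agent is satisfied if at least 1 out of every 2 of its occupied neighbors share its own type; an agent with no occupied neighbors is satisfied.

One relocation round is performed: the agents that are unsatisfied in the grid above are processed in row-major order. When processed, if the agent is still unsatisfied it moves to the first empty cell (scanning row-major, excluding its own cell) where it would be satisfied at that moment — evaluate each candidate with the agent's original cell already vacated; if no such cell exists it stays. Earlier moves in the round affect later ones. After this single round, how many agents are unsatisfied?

Initially unsatisfied (in order): (1,1), (2,1), (3,2).
  (1,1) → (1,0).
  (2,1) → (0,2).
  (3,2) → (1,1).
Resulting grid:
R R R R R
B R R R R
B - - - -
B - - B B
Unsatisfied now: (1,0).

1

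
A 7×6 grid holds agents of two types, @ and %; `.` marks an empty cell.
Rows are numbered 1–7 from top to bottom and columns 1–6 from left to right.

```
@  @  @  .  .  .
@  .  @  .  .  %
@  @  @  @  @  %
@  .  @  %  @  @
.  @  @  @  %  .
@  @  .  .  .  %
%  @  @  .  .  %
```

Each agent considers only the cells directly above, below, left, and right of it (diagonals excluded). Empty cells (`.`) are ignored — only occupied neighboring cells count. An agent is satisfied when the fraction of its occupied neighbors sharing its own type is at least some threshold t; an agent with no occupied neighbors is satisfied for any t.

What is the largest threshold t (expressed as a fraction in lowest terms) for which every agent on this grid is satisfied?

0/1

Row 1: (1,1)@ 2/2 · (1,2)@ 2/2 · (1,3)@ 2/2
Row 2: (2,1)@ 2/2 · (2,3)@ 2/2 · (2,6)% 1/1
Row 3: (3,1)@ 3/3 · (3,2)@ 2/2 · (3,3)@ 4/4 · (3,4)@ 2/3 · (3,5)@ 2/3 · (3,6)% 1/3
Row 4: (4,1)@ 1/1 · (4,3)@ 2/3 · (4,4)% 0/4 · (4,5)@ 2/4 · (4,6)@ 1/2
Row 5: (5,2)@ 2/2 · (5,3)@ 3/3 · (5,4)@ 1/3 · (5,5)% 0/2
Row 6: (6,1)@ 1/2 · (6,2)@ 3/3 · (6,6)% 1/1
Row 7: (7,1)% 0/2 · (7,2)@ 2/3 · (7,3)@ 1/1 · (7,6)% 1/1
The smallest same-type fraction is 0/4 at (4,4), which reduces to 0/1. Any threshold above that leaves this agent unsatisfied.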